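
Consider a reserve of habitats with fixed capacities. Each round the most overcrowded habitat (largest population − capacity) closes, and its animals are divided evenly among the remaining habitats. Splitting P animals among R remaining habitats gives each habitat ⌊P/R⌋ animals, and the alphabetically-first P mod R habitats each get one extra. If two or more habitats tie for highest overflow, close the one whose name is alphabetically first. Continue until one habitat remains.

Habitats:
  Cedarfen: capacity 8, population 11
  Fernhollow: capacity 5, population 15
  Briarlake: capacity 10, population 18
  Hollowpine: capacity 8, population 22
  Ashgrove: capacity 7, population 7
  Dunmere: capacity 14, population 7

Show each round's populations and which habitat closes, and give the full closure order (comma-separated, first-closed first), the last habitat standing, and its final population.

Round 1: Ashgrove=7 Briarlake=18 Cedarfen=11 Dunmere=7 Fernhollow=15 Hollowpine=22 → close Hollowpine (overflow 14)
  22÷5 = 4 each, +1 to first 2
Round 2: Ashgrove=12 Briarlake=23 Cedarfen=15 Dunmere=11 Fernhollow=19 → close Fernhollow (overflow 14)
  19÷4 = 4 each, +1 to first 3
Round 3: Ashgrove=17 Briarlake=28 Cedarfen=20 Dunmere=15 → close Briarlake (overflow 18)
  28÷3 = 9 each, +1 to first 1
Round 4: Ashgrove=27 Cedarfen=29 Dunmere=24 → close Cedarfen (overflow 21)
  29÷2 = 14 each, +1 to first 1
Round 5: Ashgrove=42 Dunmere=38 → close Ashgrove (overflow 35)
  42÷1 = 42 each, +1 to first 0

Closure order: Hollowpine, Fernhollow, Briarlake, Cedarfen, Ashgrove
Last habitat: Dunmere with 80 animals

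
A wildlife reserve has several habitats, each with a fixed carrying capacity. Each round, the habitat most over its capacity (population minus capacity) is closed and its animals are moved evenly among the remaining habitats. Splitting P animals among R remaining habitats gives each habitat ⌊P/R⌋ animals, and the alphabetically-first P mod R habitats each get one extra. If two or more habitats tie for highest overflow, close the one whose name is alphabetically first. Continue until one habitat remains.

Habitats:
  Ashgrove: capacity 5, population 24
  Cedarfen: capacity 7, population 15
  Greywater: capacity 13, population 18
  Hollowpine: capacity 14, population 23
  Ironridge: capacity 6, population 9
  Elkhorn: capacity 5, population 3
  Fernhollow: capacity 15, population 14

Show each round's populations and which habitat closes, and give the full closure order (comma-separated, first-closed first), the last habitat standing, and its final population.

Round 1: Ashgrove=24 Cedarfen=15 Elkhorn=3 Fernhollow=14 Greywater=18 Hollowpine=23 Ironridge=9 → close Ashgrove (overflow 19)
  24÷6 = 4 each, +1 to first 0
Round 2: Cedarfen=19 Elkhorn=7 Fernhollow=18 Greywater=22 Hollowpine=27 Ironridge=13 → close Hollowpine (overflow 13)
  27÷5 = 5 each, +1 to first 2
Round 3: Cedarfen=25 Elkhorn=13 Fernhollow=23 Greywater=27 Ironridge=18 → close Cedarfen (overflow 18)
  25÷4 = 6 each, +1 to first 1
Round 4: Elkhorn=20 Fernhollow=29 Greywater=33 Ironridge=24 → close Greywater (overflow 20)
  33÷3 = 11 each, +1 to first 0
Round 5: Elkhorn=31 Fernhollow=40 Ironridge=35 → close Ironridge (overflow 29)
  35÷2 = 17 each, +1 to first 1
Round 6: Elkhorn=49 Fernhollow=57 → close Elkhorn (overflow 44)
  49÷1 = 49 each, +1 to first 0

Closure order: Ashgrove, Hollowpine, Cedarfen, Greywater, Ironridge, Elkhorn
Last habitat: Fernhollow with 106 animals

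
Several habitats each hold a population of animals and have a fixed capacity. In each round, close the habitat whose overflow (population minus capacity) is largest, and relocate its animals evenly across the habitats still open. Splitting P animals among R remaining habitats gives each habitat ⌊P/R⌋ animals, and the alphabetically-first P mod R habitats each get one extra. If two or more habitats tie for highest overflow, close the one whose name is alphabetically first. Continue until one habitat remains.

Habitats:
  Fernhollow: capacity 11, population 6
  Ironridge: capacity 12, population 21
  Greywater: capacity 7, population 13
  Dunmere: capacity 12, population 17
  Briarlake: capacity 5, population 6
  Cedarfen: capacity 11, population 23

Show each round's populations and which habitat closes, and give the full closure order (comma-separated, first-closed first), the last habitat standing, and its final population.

Closure order: Cedarfen, Ironridge, Dunmere, Greywater, Briarlake
Last habitat: Fernhollow with 86 animals

Round 1: Briarlake=6 Cedarfen=23 Dunmere=17 Fernhollow=6 Greywater=13 Ironridge=21 → close Cedarfen (overflow 12)
  23÷5 = 4 each, +1 to first 3
Round 2: Briarlake=11 Dunmere=22 Fernhollow=11 Greywater=17 Ironridge=25 → close Ironridge (overflow 13)
  25÷4 = 6 each, +1 to first 1
Round 3: Briarlake=18 Dunmere=28 Fernhollow=17 Greywater=23 → close Dunmere (overflow 16)
  28÷3 = 9 each, +1 to first 1
Round 4: Briarlake=28 Fernhollow=26 Greywater=32 → close Greywater (overflow 25)
  32÷2 = 16 each, +1 to first 0
Round 5: Briarlake=44 Fernhollow=42 → close Briarlake (overflow 39)
  44÷1 = 44 each, +1 to first 0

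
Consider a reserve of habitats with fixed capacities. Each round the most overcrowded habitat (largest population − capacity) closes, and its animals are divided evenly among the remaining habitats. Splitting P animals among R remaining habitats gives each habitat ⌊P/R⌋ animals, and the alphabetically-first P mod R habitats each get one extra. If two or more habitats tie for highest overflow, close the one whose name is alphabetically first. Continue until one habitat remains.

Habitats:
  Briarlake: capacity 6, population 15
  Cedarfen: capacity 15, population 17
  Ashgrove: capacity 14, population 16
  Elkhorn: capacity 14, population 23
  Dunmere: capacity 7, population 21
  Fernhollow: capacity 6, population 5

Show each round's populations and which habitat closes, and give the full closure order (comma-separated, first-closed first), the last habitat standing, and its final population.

Closure order: Dunmere, Briarlake, Elkhorn, Ashgrove, Cedarfen
Last habitat: Fernhollow with 97 animals

Round 1: Ashgrove=16 Briarlake=15 Cedarfen=17 Dunmere=21 Elkhorn=23 Fernhollow=5 → close Dunmere (overflow 14)
  21÷5 = 4 each, +1 to first 1
Round 2: Ashgrove=21 Briarlake=19 Cedarfen=21 Elkhorn=27 Fernhollow=9 → close Briarlake (overflow 13)
  19÷4 = 4 each, +1 to first 3
Round 3: Ashgrove=26 Cedarfen=26 Elkhorn=32 Fernhollow=13 → close Elkhorn (overflow 18)
  32÷3 = 10 each, +1 to first 2
Round 4: Ashgrove=37 Cedarfen=37 Fernhollow=23 → close Ashgrove (overflow 23)
  37÷2 = 18 each, +1 to first 1
Round 5: Cedarfen=56 Fernhollow=41 → close Cedarfen (overflow 41)
  56÷1 = 56 each, +1 to first 0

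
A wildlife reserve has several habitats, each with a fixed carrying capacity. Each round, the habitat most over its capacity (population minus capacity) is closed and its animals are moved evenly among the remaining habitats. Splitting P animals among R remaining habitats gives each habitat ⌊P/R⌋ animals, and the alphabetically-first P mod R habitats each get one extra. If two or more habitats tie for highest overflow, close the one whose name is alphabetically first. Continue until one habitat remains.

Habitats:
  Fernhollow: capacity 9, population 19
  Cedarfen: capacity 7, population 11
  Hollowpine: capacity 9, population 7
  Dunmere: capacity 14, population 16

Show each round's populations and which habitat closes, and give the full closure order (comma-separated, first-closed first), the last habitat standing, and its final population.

Round 1: Cedarfen=11 Dunmere=16 Fernhollow=19 Hollowpine=7 → close Fernhollow (overflow 10)
  19÷3 = 6 each, +1 to first 1
Round 2: Cedarfen=18 Dunmere=22 Hollowpine=13 → close Cedarfen (overflow 11)
  18÷2 = 9 each, +1 to first 0
Round 3: Dunmere=31 Hollowpine=22 → close Dunmere (overflow 17)
  31÷1 = 31 each, +1 to first 0

Closure order: Fernhollow, Cedarfen, Dunmere
Last habitat: Hollowpine with 53 animals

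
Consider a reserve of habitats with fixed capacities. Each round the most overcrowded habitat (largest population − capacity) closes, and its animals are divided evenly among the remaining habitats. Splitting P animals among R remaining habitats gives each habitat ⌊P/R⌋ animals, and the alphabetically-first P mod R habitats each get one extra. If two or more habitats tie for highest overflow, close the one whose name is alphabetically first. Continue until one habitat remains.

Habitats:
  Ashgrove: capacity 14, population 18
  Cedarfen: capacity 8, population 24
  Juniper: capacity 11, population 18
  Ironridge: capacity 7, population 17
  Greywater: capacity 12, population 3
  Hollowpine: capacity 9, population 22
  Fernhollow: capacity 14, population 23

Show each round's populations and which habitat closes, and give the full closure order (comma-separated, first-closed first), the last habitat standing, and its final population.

Closure order: Cedarfen, Hollowpine, Ironridge, Fernhollow, Juniper, Ashgrove
Last habitat: Greywater with 125 animals

Round 1: Ashgrove=18 Cedarfen=24 Fernhollow=23 Greywater=3 Hollowpine=22 Ironridge=17 Juniper=18 → close Cedarfen (overflow 16)
  24÷6 = 4 each, +1 to first 0
Round 2: Ashgrove=22 Fernhollow=27 Greywater=7 Hollowpine=26 Ironridge=21 Juniper=22 → close Hollowpine (overflow 17)
  26÷5 = 5 each, +1 to first 1
Round 3: Ashgrove=28 Fernhollow=32 Greywater=12 Ironridge=26 Juniper=27 → close Ironridge (overflow 19)
  26÷4 = 6 each, +1 to first 2
Round 4: Ashgrove=35 Fernhollow=39 Greywater=18 Juniper=33 → close Fernhollow (overflow 25)
  39÷3 = 13 each, +1 to first 0
Round 5: Ashgrove=48 Greywater=31 Juniper=46 → close Juniper (overflow 35)
  46÷2 = 23 each, +1 to first 0
Round 6: Ashgrove=71 Greywater=54 → close Ashgrove (overflow 57)
  71÷1 = 71 each, +1 to first 0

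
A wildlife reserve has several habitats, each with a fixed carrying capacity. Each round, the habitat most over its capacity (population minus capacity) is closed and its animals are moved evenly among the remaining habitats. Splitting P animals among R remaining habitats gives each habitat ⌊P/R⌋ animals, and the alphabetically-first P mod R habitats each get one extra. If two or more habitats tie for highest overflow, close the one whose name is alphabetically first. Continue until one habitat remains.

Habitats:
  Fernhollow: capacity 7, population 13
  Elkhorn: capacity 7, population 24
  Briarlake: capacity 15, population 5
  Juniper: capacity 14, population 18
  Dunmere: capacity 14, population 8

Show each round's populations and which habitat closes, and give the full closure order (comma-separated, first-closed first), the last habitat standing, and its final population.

Round 1: Briarlake=5 Dunmere=8 Elkhorn=24 Fernhollow=13 Juniper=18 → close Elkhorn (overflow 17)
  24÷4 = 6 each, +1 to first 0
Round 2: Briarlake=11 Dunmere=14 Fernhollow=19 Juniper=24 → close Fernhollow (overflow 12)
  19÷3 = 6 each, +1 to first 1
Round 3: Briarlake=18 Dunmere=20 Juniper=30 → close Juniper (overflow 16)
  30÷2 = 15 each, +1 to first 0
Round 4: Briarlake=33 Dunmere=35 → close Dunmere (overflow 21)
  35÷1 = 35 each, +1 to first 0

Closure order: Elkhorn, Fernhollow, Juniper, Dunmere
Last habitat: Briarlake with 68 animals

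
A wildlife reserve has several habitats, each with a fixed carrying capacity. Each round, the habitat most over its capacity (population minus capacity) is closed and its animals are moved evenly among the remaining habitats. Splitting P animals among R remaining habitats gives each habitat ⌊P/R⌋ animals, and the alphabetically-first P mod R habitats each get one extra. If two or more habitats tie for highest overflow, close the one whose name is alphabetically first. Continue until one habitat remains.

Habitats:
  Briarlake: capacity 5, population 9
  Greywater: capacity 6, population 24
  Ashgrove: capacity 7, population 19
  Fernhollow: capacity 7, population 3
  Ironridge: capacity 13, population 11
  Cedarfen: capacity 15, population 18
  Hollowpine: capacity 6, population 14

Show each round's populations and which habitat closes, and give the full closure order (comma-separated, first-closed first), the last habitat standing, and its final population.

Closure order: Greywater, Ashgrove, Hollowpine, Briarlake, Cedarfen, Fernhollow
Last habitat: Ironridge with 98 animals

Round 1: Ashgrove=19 Briarlake=9 Cedarfen=18 Fernhollow=3 Greywater=24 Hollowpine=14 Ironridge=11 → close Greywater (overflow 18)
  24÷6 = 4 each, +1 to first 0
Round 2: Ashgrove=23 Briarlake=13 Cedarfen=22 Fernhollow=7 Hollowpine=18 Ironridge=15 → close Ashgrove (overflow 16)
  23÷5 = 4 each, +1 to first 3
Round 3: Briarlake=18 Cedarfen=27 Fernhollow=12 Hollowpine=22 Ironridge=19 → close Hollowpine (overflow 16)
  22÷4 = 5 each, +1 to first 2
Round 4: Briarlake=24 Cedarfen=33 Fernhollow=17 Ironridge=24 → close Briarlake (overflow 19)
  24÷3 = 8 each, +1 to first 0
Round 5: Cedarfen=41 Fernhollow=25 Ironridge=32 → close Cedarfen (overflow 26)
  41÷2 = 20 each, +1 to first 1
Round 6: Fernhollow=46 Ironridge=52 → close Fernhollow (overflow 39)
  46÷1 = 46 each, +1 to first 0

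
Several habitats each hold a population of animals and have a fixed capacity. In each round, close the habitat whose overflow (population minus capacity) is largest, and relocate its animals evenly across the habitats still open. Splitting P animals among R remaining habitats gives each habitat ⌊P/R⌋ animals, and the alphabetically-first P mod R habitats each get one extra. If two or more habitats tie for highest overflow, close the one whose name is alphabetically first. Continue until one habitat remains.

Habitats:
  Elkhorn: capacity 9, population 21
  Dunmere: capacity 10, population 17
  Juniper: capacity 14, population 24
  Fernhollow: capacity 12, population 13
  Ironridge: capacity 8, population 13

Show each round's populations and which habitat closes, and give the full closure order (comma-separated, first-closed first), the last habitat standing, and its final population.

Closure order: Elkhorn, Juniper, Dunmere, Ironridge
Last habitat: Fernhollow with 88 animals

Round 1: Dunmere=17 Elkhorn=21 Fernhollow=13 Ironridge=13 Juniper=24 → close Elkhorn (overflow 12)
  21÷4 = 5 each, +1 to first 1
Round 2: Dunmere=23 Fernhollow=18 Ironridge=18 Juniper=29 → close Juniper (overflow 15)
  29÷3 = 9 each, +1 to first 2
Round 3: Dunmere=33 Fernhollow=28 Ironridge=27 → close Dunmere (overflow 23)
  33÷2 = 16 each, +1 to first 1
Round 4: Fernhollow=45 Ironridge=43 → close Ironridge (overflow 35)
  43÷1 = 43 each, +1 to first 0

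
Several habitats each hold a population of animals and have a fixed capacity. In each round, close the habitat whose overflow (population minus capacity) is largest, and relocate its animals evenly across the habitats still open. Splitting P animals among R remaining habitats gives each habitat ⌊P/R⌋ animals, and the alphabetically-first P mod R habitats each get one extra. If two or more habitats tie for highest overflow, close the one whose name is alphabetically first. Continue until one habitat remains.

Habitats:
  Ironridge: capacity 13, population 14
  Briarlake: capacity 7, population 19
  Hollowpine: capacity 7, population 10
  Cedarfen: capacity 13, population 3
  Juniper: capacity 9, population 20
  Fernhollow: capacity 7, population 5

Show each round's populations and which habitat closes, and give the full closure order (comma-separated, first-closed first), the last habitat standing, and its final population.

Round 1: Briarlake=19 Cedarfen=3 Fernhollow=5 Hollowpine=10 Ironridge=14 Juniper=20 → close Briarlake (overflow 12)
  19÷5 = 3 each, +1 to first 4
Round 2: Cedarfen=7 Fernhollow=9 Hollowpine=14 Ironridge=18 Juniper=23 → close Juniper (overflow 14)
  23÷4 = 5 each, +1 to first 3
Round 3: Cedarfen=13 Fernhollow=15 Hollowpine=20 Ironridge=23 → close Hollowpine (overflow 13)
  20÷3 = 6 each, +1 to first 2
Round 4: Cedarfen=20 Fernhollow=22 Ironridge=29 → close Ironridge (overflow 16)
  29÷2 = 14 each, +1 to first 1
Round 5: Cedarfen=35 Fernhollow=36 → close Fernhollow (overflow 29)
  36÷1 = 36 each, +1 to first 0

Closure order: Briarlake, Juniper, Hollowpine, Ironridge, Fernhollow
Last habitat: Cedarfen with 71 animals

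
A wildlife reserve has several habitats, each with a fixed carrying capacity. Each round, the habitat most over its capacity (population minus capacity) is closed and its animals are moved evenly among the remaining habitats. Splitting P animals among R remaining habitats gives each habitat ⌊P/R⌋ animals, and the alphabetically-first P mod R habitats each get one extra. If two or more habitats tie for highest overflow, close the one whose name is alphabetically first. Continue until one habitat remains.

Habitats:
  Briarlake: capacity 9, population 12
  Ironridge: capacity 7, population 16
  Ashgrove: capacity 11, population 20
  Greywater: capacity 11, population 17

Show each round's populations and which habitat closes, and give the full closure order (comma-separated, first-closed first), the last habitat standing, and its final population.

Round 1: Ashgrove=20 Briarlake=12 Greywater=17 Ironridge=16 → close Ashgrove (overflow 9)
  20÷3 = 6 each, +1 to first 2
Round 2: Briarlake=19 Greywater=24 Ironridge=22 → close Ironridge (overflow 15)
  22÷2 = 11 each, +1 to first 0
Round 3: Briarlake=30 Greywater=35 → close Greywater (overflow 24)
  35÷1 = 35 each, +1 to first 0

Closure order: Ashgrove, Ironridge, Greywater
Last habitat: Briarlake with 65 animals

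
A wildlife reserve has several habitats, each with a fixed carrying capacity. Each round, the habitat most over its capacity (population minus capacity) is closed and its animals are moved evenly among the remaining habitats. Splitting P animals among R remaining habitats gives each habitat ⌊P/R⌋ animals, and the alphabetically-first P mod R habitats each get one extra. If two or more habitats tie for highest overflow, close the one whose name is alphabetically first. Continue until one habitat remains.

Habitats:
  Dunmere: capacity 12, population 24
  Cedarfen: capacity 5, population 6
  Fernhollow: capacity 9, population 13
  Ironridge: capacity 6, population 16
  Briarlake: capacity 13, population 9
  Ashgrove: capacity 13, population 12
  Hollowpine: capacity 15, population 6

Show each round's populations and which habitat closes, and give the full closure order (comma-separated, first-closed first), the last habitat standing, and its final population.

Round 1: Ashgrove=12 Briarlake=9 Cedarfen=6 Dunmere=24 Fernhollow=13 Hollowpine=6 Ironridge=16 → close Dunmere (overflow 12)
  24÷6 = 4 each, +1 to first 0
Round 2: Ashgrove=16 Briarlake=13 Cedarfen=10 Fernhollow=17 Hollowpine=10 Ironridge=20 → close Ironridge (overflow 14)
  20÷5 = 4 each, +1 to first 0
Round 3: Ashgrove=20 Briarlake=17 Cedarfen=14 Fernhollow=21 Hollowpine=14 → close Fernhollow (overflow 12)
  21÷4 = 5 each, +1 to first 1
Round 4: Ashgrove=26 Briarlake=22 Cedarfen=19 Hollowpine=19 → close Cedarfen (overflow 14)
  19÷3 = 6 each, +1 to first 1
Round 5: Ashgrove=33 Briarlake=28 Hollowpine=25 → close Ashgrove (overflow 20)
  33÷2 = 16 each, +1 to first 1
Round 6: Briarlake=45 Hollowpine=41 → close Briarlake (overflow 32)
  45÷1 = 45 each, +1 to first 0

Closure order: Dunmere, Ironridge, Fernhollow, Cedarfen, Ashgrove, Briarlake
Last habitat: Hollowpine with 86 animals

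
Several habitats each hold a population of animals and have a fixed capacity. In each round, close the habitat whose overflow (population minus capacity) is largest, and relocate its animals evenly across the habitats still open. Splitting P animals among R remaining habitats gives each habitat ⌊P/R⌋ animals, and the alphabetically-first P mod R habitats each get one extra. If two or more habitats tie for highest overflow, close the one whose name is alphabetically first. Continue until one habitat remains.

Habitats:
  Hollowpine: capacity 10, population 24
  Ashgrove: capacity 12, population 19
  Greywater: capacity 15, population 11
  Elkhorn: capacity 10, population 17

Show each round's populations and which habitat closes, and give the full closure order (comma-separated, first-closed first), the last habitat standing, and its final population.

Round 1: Ashgrove=19 Elkhorn=17 Greywater=11 Hollowpine=24 → close Hollowpine (overflow 14)
  24÷3 = 8 each, +1 to first 0
Round 2: Ashgrove=27 Elkhorn=25 Greywater=19 → close Ashgrove (overflow 15)
  27÷2 = 13 each, +1 to first 1
Round 3: Elkhorn=39 Greywater=32 → close Elkhorn (overflow 29)
  39÷1 = 39 each, +1 to first 0

Closure order: Hollowpine, Ashgrove, Elkhorn
Last habitat: Greywater with 71 animals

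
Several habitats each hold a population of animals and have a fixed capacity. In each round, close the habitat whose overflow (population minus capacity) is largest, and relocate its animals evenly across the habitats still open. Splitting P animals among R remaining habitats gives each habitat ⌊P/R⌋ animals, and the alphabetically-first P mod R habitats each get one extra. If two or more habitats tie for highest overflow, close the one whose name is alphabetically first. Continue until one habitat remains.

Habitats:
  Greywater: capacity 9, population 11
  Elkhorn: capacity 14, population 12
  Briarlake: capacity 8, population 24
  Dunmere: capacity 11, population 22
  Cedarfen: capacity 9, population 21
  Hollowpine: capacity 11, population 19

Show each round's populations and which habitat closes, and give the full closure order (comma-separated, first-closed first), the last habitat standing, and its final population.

Round 1: Briarlake=24 Cedarfen=21 Dunmere=22 Elkhorn=12 Greywater=11 Hollowpine=19 → close Briarlake (overflow 16)
  24÷5 = 4 each, +1 to first 4
Round 2: Cedarfen=26 Dunmere=27 Elkhorn=17 Greywater=16 Hollowpine=23 → close Cedarfen (overflow 17)
  26÷4 = 6 each, +1 to first 2
Round 3: Dunmere=34 Elkhorn=24 Greywater=22 Hollowpine=29 → close Dunmere (overflow 23)
  34÷3 = 11 each, +1 to first 1
Round 4: Elkhorn=36 Greywater=33 Hollowpine=40 → close Hollowpine (overflow 29)
  40÷2 = 20 each, +1 to first 0
Round 5: Elkhorn=56 Greywater=53 → close Greywater (overflow 44)
  53÷1 = 53 each, +1 to first 0

Closure order: Briarlake, Cedarfen, Dunmere, Hollowpine, Greywater
Last habitat: Elkhorn with 109 animals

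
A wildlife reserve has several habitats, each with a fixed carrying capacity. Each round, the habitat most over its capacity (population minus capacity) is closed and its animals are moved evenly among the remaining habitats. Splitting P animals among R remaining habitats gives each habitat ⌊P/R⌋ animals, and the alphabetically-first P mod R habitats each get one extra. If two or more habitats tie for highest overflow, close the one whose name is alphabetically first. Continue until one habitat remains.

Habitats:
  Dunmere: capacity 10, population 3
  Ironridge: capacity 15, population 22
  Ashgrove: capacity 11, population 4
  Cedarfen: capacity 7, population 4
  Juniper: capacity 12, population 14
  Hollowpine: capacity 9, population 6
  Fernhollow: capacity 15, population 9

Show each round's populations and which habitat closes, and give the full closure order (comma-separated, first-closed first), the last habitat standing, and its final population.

Closure order: Ironridge, Juniper, Cedarfen, Hollowpine, Ashgrove, Fernhollow
Last habitat: Dunmere with 62 animals

Round 1: Ashgrove=4 Cedarfen=4 Dunmere=3 Fernhollow=9 Hollowpine=6 Ironridge=22 Juniper=14 → close Ironridge (overflow 7)
  22÷6 = 3 each, +1 to first 4
Round 2: Ashgrove=8 Cedarfen=8 Dunmere=7 Fernhollow=13 Hollowpine=9 Juniper=17 → close Juniper (overflow 5)
  17÷5 = 3 each, +1 to first 2
Round 3: Ashgrove=12 Cedarfen=12 Dunmere=10 Fernhollow=16 Hollowpine=12 → close Cedarfen (overflow 5)
  12÷4 = 3 each, +1 to first 0
Round 4: Ashgrove=15 Dunmere=13 Fernhollow=19 Hollowpine=15 → close Hollowpine (overflow 6)
  15÷3 = 5 each, +1 to first 0
Round 5: Ashgrove=20 Dunmere=18 Fernhollow=24 → close Ashgrove (overflow 9)
  20÷2 = 10 each, +1 to first 0
Round 6: Dunmere=28 Fernhollow=34 → close Fernhollow (overflow 19)
  34÷1 = 34 each, +1 to first 0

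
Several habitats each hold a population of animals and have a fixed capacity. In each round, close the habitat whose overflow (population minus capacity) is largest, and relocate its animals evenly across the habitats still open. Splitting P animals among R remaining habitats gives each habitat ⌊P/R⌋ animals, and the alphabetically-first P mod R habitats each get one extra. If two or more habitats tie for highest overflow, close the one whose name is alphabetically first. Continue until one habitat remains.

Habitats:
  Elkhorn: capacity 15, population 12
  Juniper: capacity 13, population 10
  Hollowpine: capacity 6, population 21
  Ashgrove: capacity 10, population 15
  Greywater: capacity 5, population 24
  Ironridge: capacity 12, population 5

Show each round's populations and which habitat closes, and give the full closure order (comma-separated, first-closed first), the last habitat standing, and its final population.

Closure order: Greywater, Hollowpine, Ashgrove, Elkhorn, Juniper
Last habitat: Ironridge with 87 animals

Round 1: Ashgrove=15 Elkhorn=12 Greywater=24 Hollowpine=21 Ironridge=5 Juniper=10 → close Greywater (overflow 19)
  24÷5 = 4 each, +1 to first 4
Round 2: Ashgrove=20 Elkhorn=17 Hollowpine=26 Ironridge=10 Juniper=14 → close Hollowpine (overflow 20)
  26÷4 = 6 each, +1 to first 2
Round 3: Ashgrove=27 Elkhorn=24 Ironridge=16 Juniper=20 → close Ashgrove (overflow 17)
  27÷3 = 9 each, +1 to first 0
Round 4: Elkhorn=33 Ironridge=25 Juniper=29 → close Elkhorn (overflow 18)
  33÷2 = 16 each, +1 to first 1
Round 5: Ironridge=42 Juniper=45 → close Juniper (overflow 32)
  45÷1 = 45 each, +1 to first 0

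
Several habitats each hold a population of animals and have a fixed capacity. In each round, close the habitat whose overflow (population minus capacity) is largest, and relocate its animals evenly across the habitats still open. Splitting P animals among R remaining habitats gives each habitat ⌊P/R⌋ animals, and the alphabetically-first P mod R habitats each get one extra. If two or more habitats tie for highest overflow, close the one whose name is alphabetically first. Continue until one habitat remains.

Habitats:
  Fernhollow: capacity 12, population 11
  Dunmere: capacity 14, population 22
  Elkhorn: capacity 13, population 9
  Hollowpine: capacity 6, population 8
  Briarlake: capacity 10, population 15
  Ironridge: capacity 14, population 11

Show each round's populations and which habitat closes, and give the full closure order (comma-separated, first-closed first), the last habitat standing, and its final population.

Round 1: Briarlake=15 Dunmere=22 Elkhorn=9 Fernhollow=11 Hollowpine=8 Ironridge=11 → close Dunmere (overflow 8)
  22÷5 = 4 each, +1 to first 2
Round 2: Briarlake=20 Elkhorn=14 Fernhollow=15 Hollowpine=12 Ironridge=15 → close Briarlake (overflow 10)
  20÷4 = 5 each, +1 to first 0
Round 3: Elkhorn=19 Fernhollow=20 Hollowpine=17 Ironridge=20 → close Hollowpine (overflow 11)
  17÷3 = 5 each, +1 to first 2
Round 4: Elkhorn=25 Fernhollow=26 Ironridge=25 → close Fernhollow (overflow 14)
  26÷2 = 13 each, +1 to first 0
Round 5: Elkhorn=38 Ironridge=38 → close Elkhorn (overflow 25)
  38÷1 = 38 each, +1 to first 0

Closure order: Dunmere, Briarlake, Hollowpine, Fernhollow, Elkhorn
Last habitat: Ironridge with 76 animals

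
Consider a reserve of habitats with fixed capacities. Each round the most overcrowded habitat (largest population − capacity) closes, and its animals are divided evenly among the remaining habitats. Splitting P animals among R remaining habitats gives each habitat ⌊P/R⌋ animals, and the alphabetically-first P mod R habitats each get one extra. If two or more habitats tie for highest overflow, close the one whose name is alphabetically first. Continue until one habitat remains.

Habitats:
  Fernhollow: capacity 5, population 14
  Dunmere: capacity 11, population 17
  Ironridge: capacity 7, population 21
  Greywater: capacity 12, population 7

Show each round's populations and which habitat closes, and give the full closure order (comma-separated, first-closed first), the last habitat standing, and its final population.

Closure order: Ironridge, Fernhollow, Dunmere
Last habitat: Greywater with 59 animals

Round 1: Dunmere=17 Fernhollow=14 Greywater=7 Ironridge=21 → close Ironridge (overflow 14)
  21÷3 = 7 each, +1 to first 0
Round 2: Dunmere=24 Fernhollow=21 Greywater=14 → close Fernhollow (overflow 16)
  21÷2 = 10 each, +1 to first 1
Round 3: Dunmere=35 Greywater=24 → close Dunmere (overflow 24)
  35÷1 = 35 each, +1 to first 0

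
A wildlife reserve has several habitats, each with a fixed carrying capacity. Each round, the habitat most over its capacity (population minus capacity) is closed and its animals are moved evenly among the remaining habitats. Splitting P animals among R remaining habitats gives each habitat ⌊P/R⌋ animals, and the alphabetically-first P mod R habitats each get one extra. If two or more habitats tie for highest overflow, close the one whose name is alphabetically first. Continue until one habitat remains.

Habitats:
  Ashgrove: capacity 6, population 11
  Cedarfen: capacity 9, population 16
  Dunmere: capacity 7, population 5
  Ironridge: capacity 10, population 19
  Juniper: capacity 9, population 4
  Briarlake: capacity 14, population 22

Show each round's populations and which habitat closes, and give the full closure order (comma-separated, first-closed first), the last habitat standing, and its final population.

Closure order: Ironridge, Briarlake, Cedarfen, Ashgrove, Dunmere
Last habitat: Juniper with 77 animals

Round 1: Ashgrove=11 Briarlake=22 Cedarfen=16 Dunmere=5 Ironridge=19 Juniper=4 → close Ironridge (overflow 9)
  19÷5 = 3 each, +1 to first 4
Round 2: Ashgrove=15 Briarlake=26 Cedarfen=20 Dunmere=9 Juniper=7 → close Briarlake (overflow 12)
  26÷4 = 6 each, +1 to first 2
Round 3: Ashgrove=22 Cedarfen=27 Dunmere=15 Juniper=13 → close Cedarfen (overflow 18)
  27÷3 = 9 each, +1 to first 0
Round 4: Ashgrove=31 Dunmere=24 Juniper=22 → close Ashgrove (overflow 25)
  31÷2 = 15 each, +1 to first 1
Round 5: Dunmere=40 Juniper=37 → close Dunmere (overflow 33)
  40÷1 = 40 each, +1 to first 0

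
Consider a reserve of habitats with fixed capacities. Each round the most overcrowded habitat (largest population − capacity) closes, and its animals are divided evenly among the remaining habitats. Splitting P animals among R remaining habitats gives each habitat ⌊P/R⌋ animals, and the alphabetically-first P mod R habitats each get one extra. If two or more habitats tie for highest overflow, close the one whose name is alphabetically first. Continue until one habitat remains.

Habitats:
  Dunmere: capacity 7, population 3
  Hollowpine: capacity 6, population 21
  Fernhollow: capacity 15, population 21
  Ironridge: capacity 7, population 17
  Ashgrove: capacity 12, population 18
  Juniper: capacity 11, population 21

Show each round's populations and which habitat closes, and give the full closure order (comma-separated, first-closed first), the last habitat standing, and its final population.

Closure order: Hollowpine, Ironridge, Juniper, Ashgrove, Fernhollow
Last habitat: Dunmere with 101 animals

Round 1: Ashgrove=18 Dunmere=3 Fernhollow=21 Hollowpine=21 Ironridge=17 Juniper=21 → close Hollowpine (overflow 15)
  21÷5 = 4 each, +1 to first 1
Round 2: Ashgrove=23 Dunmere=7 Fernhollow=25 Ironridge=21 Juniper=25 → close Ironridge (overflow 14)
  21÷4 = 5 each, +1 to first 1
Round 3: Ashgrove=29 Dunmere=12 Fernhollow=30 Juniper=30 → close Juniper (overflow 19)
  30÷3 = 10 each, +1 to first 0
Round 4: Ashgrove=39 Dunmere=22 Fernhollow=40 → close Ashgrove (overflow 27)
  39÷2 = 19 each, +1 to first 1
Round 5: Dunmere=42 Fernhollow=59 → close Fernhollow (overflow 44)
  59÷1 = 59 each, +1 to first 0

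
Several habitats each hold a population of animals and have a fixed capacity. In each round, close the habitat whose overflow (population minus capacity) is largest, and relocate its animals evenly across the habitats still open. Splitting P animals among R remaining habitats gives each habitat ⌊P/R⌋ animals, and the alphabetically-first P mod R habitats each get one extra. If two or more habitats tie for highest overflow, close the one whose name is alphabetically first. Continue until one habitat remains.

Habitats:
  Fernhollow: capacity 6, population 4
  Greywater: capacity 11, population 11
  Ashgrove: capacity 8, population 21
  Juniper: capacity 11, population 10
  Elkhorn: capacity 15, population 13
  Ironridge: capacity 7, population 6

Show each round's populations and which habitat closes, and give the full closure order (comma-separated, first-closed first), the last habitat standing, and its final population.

Round 1: Ashgrove=21 Elkhorn=13 Fernhollow=4 Greywater=11 Ironridge=6 Juniper=10 → close Ashgrove (overflow 13)
  21÷5 = 4 each, +1 to first 1
Round 2: Elkhorn=18 Fernhollow=8 Greywater=15 Ironridge=10 Juniper=14 → close Greywater (overflow 4)
  15÷4 = 3 each, +1 to first 3
Round 3: Elkhorn=22 Fernhollow=12 Ironridge=14 Juniper=17 → close Elkhorn (overflow 7)
  22÷3 = 7 each, +1 to first 1
Round 4: Fernhollow=20 Ironridge=21 Juniper=24 → close Fernhollow (overflow 14)
  20÷2 = 10 each, +1 to first 0
Round 5: Ironridge=31 Juniper=34 → close Ironridge (overflow 24)
  31÷1 = 31 each, +1 to first 0

Closure order: Ashgrove, Greywater, Elkhorn, Fernhollow, Ironridge
Last habitat: Juniper with 65 animals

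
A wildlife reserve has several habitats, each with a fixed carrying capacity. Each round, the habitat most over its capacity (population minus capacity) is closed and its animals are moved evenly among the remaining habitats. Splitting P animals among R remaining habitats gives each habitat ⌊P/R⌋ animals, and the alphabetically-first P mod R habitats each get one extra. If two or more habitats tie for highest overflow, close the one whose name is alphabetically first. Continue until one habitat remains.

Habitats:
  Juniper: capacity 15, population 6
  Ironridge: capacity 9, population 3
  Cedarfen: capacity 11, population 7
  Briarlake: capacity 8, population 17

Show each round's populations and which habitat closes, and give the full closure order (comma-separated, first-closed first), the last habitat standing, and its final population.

Round 1: Briarlake=17 Cedarfen=7 Ironridge=3 Juniper=6 → close Briarlake (overflow 9)
  17÷3 = 5 each, +1 to first 2
Round 2: Cedarfen=13 Ironridge=9 Juniper=11 → close Cedarfen (overflow 2)
  13÷2 = 6 each, +1 to first 1
Round 3: Ironridge=16 Juniper=17 → close Ironridge (overflow 7)
  16÷1 = 16 each, +1 to first 0

Closure order: Briarlake, Cedarfen, Ironridge
Last habitat: Juniper with 33 animals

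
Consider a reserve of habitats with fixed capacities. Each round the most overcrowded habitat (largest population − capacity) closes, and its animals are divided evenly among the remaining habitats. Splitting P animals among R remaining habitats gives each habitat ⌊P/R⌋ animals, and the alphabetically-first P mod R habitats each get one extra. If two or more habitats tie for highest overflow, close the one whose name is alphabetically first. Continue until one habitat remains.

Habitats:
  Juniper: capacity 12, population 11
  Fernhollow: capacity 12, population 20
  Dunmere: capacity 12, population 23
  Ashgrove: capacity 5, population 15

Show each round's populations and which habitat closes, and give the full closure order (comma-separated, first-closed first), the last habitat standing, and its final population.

Round 1: Ashgrove=15 Dunmere=23 Fernhollow=20 Juniper=11 → close Dunmere (overflow 11)
  23÷3 = 7 each, +1 to first 2
Round 2: Ashgrove=23 Fernhollow=28 Juniper=18 → close Ashgrove (overflow 18)
  23÷2 = 11 each, +1 to first 1
Round 3: Fernhollow=40 Juniper=29 → close Fernhollow (overflow 28)
  40÷1 = 40 each, +1 to first 0

Closure order: Dunmere, Ashgrove, Fernhollow
Last habitat: Juniper with 69 animals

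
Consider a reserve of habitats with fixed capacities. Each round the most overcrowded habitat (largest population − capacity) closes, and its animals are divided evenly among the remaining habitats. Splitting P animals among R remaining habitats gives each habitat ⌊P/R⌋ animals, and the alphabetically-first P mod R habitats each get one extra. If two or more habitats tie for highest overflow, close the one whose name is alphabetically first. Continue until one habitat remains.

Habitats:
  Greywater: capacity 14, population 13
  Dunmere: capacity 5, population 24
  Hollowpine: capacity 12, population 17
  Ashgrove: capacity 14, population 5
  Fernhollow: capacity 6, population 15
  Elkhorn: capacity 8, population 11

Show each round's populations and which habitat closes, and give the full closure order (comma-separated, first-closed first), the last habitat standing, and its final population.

Closure order: Dunmere, Fernhollow, Hollowpine, Elkhorn, Greywater
Last habitat: Ashgrove with 85 animals

Round 1: Ashgrove=5 Dunmere=24 Elkhorn=11 Fernhollow=15 Greywater=13 Hollowpine=17 → close Dunmere (overflow 19)
  24÷5 = 4 each, +1 to first 4
Round 2: Ashgrove=10 Elkhorn=16 Fernhollow=20 Greywater=18 Hollowpine=21 → close Fernhollow (overflow 14)
  20÷4 = 5 each, +1 to first 0
Round 3: Ashgrove=15 Elkhorn=21 Greywater=23 Hollowpine=26 → close Hollowpine (overflow 14)
  26÷3 = 8 each, +1 to first 2
Round 4: Ashgrove=24 Elkhorn=30 Greywater=31 → close Elkhorn (overflow 22)
  30÷2 = 15 each, +1 to first 0
Round 5: Ashgrove=39 Greywater=46 → close Greywater (overflow 32)
  46÷1 = 46 each, +1 to first 0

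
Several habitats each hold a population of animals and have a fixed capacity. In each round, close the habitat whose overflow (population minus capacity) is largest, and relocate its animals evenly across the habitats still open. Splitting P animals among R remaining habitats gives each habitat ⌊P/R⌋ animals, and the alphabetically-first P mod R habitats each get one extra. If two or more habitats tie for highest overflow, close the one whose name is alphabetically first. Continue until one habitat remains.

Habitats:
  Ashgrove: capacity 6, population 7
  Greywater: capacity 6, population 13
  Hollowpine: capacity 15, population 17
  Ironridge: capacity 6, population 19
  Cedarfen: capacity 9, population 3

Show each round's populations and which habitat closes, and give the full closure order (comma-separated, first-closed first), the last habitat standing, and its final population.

Round 1: Ashgrove=7 Cedarfen=3 Greywater=13 Hollowpine=17 Ironridge=19 → close Ironridge (overflow 13)
  19÷4 = 4 each, +1 to first 3
Round 2: Ashgrove=12 Cedarfen=8 Greywater=18 Hollowpine=21 → close Greywater (overflow 12)
  18÷3 = 6 each, +1 to first 0
Round 3: Ashgrove=18 Cedarfen=14 Hollowpine=27 → close Ashgrove (overflow 12)
  18÷2 = 9 each, +1 to first 0
Round 4: Cedarfen=23 Hollowpine=36 → close Hollowpine (overflow 21)
  36÷1 = 36 each, +1 to first 0

Closure order: Ironridge, Greywater, Ashgrove, Hollowpine
Last habitat: Cedarfen with 59 animals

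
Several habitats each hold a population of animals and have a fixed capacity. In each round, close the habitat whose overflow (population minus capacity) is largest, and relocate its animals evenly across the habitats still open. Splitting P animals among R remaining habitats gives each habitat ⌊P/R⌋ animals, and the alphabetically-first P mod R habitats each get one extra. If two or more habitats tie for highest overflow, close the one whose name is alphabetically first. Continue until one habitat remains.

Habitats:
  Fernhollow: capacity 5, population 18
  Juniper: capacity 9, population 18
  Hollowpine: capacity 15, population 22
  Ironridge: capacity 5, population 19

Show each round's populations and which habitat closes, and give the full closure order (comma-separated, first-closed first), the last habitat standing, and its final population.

Closure order: Ironridge, Fernhollow, Juniper
Last habitat: Hollowpine with 77 animals

Round 1: Fernhollow=18 Hollowpine=22 Ironridge=19 Juniper=18 → close Ironridge (overflow 14)
  19÷3 = 6 each, +1 to first 1
Round 2: Fernhollow=25 Hollowpine=28 Juniper=24 → close Fernhollow (overflow 20)
  25÷2 = 12 each, +1 to first 1
Round 3: Hollowpine=41 Juniper=36 → close Juniper (overflow 27)
  36÷1 = 36 each, +1 to first 0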